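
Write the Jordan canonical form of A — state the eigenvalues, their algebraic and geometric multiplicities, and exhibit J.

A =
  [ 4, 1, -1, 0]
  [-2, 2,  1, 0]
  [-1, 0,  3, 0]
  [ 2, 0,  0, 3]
J_3(3) ⊕ J_1(3)

The characteristic polynomial is
  det(x·I − A) = x^4 - 12*x^3 + 54*x^2 - 108*x + 81 = (x - 3)^4

Eigenvalues and multiplicities (the geometric multiplicity of λ is n − rank(A − λI), which equals the number of Jordan blocks for λ):
  λ = 3: algebraic multiplicity = 4, geometric multiplicity = 2

Determining the block sizes for each eigenvalue:
  λ = 3: with am = 4 and gm = 2, the partition is not yet determined (e.g. several partitions of 4 into 2 parts exist). Let N = A − (3)·I. Computing rank(N^1) = 2, rank(N^2) = 1, rank(N^3) = 0; the number of blocks of size ≥ j is rank(N^{j−1}) − rank(N^j), giving [2, 1, 1]. So we have 1 block(s) of size 3, 1 block(s) of size 1 → block sizes [3, 1]

Assembling the blocks gives a Jordan form
J =
  [3, 1, 0, 0]
  [0, 3, 1, 0]
  [0, 0, 3, 0]
  [0, 0, 0, 3]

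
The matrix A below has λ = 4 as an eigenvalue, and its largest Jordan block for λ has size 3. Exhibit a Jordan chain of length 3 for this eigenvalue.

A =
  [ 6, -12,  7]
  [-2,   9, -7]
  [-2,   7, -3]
A Jordan chain for λ = 4 of length 3:
v_1 = (14, 0, -4)ᵀ
v_2 = (2, -2, -2)ᵀ
v_3 = (1, 0, 0)ᵀ

Let N = A − (4)·I. We want v_3 with N^3 v_3 = 0 but N^2 v_3 ≠ 0; then v_{j-1} := N · v_j for j = 3, …, 2.

Pick v_3 = (1, 0, 0)ᵀ.
Then v_2 = N · v_3 = (2, -2, -2)ᵀ.
Then v_1 = N · v_2 = (14, 0, -4)ᵀ.

Sanity check: (A − (4)·I) v_1 = (0, 0, 0)ᵀ = 0. ✓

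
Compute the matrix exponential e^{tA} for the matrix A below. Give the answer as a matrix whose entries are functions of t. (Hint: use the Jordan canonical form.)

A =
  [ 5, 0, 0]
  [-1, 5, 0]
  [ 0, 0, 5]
e^{tA} =
  [exp(5*t), 0, 0]
  [-t*exp(5*t), exp(5*t), 0]
  [0, 0, exp(5*t)]

Strategy: write A = P · J · P⁻¹ where J is a Jordan canonical form, so e^{tA} = P · e^{tJ} · P⁻¹, and e^{tJ} can be computed block-by-block.

A has Jordan form
J =
  [5, 1, 0]
  [0, 5, 0]
  [0, 0, 5]
(up to reordering of blocks).

Per-block formulas:
  For a 1×1 block at λ = 5: exp(t · [5]) = [e^(5t)].
  For a 2×2 Jordan block J_2(5): exp(t · J_2(5)) = e^(5t)·(I + t·N), where N is the 2×2 nilpotent shift.

After assembling e^{tJ} and conjugating by P, we get:

e^{tA} =
  [exp(5*t), 0, 0]
  [-t*exp(5*t), exp(5*t), 0]
  [0, 0, exp(5*t)]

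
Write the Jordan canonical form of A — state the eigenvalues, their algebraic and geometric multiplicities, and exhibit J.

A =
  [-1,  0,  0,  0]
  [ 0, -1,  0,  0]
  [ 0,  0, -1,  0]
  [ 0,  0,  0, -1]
J_1(-1) ⊕ J_1(-1) ⊕ J_1(-1) ⊕ J_1(-1)

The characteristic polynomial is
  det(x·I − A) = x^4 + 4*x^3 + 6*x^2 + 4*x + 1 = (x + 1)^4

Eigenvalues and multiplicities (the geometric multiplicity of λ is n − rank(A − λI), which equals the number of Jordan blocks for λ):
  λ = -1: algebraic multiplicity = 4, geometric multiplicity = 4

Determining the block sizes for each eigenvalue:
  λ = -1: gm = am = 4, so every block has size 1 → block sizes [1, 1, 1, 1]

Assembling the blocks gives a Jordan form
J =
  [-1,  0,  0,  0]
  [ 0, -1,  0,  0]
  [ 0,  0, -1,  0]
  [ 0,  0,  0, -1]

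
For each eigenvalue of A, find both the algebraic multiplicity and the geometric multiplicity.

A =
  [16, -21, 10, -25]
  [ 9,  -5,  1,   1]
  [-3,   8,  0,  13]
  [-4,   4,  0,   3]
λ = -1: alg = 1, geom = 1; λ = 5: alg = 3, geom = 1

Step 1 — factor the characteristic polynomial to read off the algebraic multiplicities:
  χ_A(x) = (x - 5)^3*(x + 1)

Step 2 — compute geometric multiplicities via the rank-nullity identity g(λ) = n − rank(A − λI):
  rank(A − (-1)·I) = 3, so dim ker(A − (-1)·I) = n − 3 = 1
  rank(A − (5)·I) = 3, so dim ker(A − (5)·I) = n − 3 = 1

Summary:
  λ = -1: algebraic multiplicity = 1, geometric multiplicity = 1
  λ = 5: algebraic multiplicity = 3, geometric multiplicity = 1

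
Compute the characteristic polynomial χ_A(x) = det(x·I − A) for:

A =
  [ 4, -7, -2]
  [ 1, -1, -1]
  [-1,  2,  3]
x^3 - 6*x^2 + 12*x - 8

Expanding det(x·I − A) (e.g. by cofactor expansion or by noting that A is similar to its Jordan form J, which has the same characteristic polynomial as A) gives
  χ_A(x) = x^3 - 6*x^2 + 12*x - 8
which factors as (x - 2)^3. The eigenvalues (with algebraic multiplicities) are λ = 2 with multiplicity 3.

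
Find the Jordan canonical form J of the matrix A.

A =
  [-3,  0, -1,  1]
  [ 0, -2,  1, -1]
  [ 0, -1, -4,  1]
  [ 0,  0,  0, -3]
J_3(-3) ⊕ J_1(-3)

The characteristic polynomial is
  det(x·I − A) = x^4 + 12*x^3 + 54*x^2 + 108*x + 81 = (x + 3)^4

Eigenvalues and multiplicities (the geometric multiplicity of λ is n − rank(A − λI), which equals the number of Jordan blocks for λ):
  λ = -3: algebraic multiplicity = 4, geometric multiplicity = 2

Determining the block sizes for each eigenvalue:
  λ = -3: with am = 4 and gm = 2, the partition is not yet determined (e.g. several partitions of 4 into 2 parts exist). Let N = A − (-3)·I. Computing rank(N^1) = 2, rank(N^2) = 1, rank(N^3) = 0; the number of blocks of size ≥ j is rank(N^{j−1}) − rank(N^j), giving [2, 1, 1]. So we have 1 block(s) of size 3, 1 block(s) of size 1 → block sizes [3, 1]

Assembling the blocks gives a Jordan form
J =
  [-3,  1,  0,  0]
  [ 0, -3,  1,  0]
  [ 0,  0, -3,  0]
  [ 0,  0,  0, -3]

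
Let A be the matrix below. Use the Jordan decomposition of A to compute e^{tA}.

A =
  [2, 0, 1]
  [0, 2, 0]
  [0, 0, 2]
e^{tA} =
  [exp(2*t), 0, t*exp(2*t)]
  [0, exp(2*t), 0]
  [0, 0, exp(2*t)]

Strategy: write A = P · J · P⁻¹ where J is a Jordan canonical form, so e^{tA} = P · e^{tJ} · P⁻¹, and e^{tJ} can be computed block-by-block.

A has Jordan form
J =
  [2, 1, 0]
  [0, 2, 0]
  [0, 0, 2]
(up to reordering of blocks).

Per-block formulas:
  For a 2×2 Jordan block J_2(2): exp(t · J_2(2)) = e^(2t)·(I + t·N), where N is the 2×2 nilpotent shift.
  For a 1×1 block at λ = 2: exp(t · [2]) = [e^(2t)].

After assembling e^{tJ} and conjugating by P, we get:

e^{tA} =
  [exp(2*t), 0, t*exp(2*t)]
  [0, exp(2*t), 0]
  [0, 0, exp(2*t)]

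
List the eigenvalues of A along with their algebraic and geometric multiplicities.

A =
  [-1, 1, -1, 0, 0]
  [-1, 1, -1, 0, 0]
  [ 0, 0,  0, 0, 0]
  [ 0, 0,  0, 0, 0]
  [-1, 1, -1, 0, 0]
λ = 0: alg = 5, geom = 4

Step 1 — factor the characteristic polynomial to read off the algebraic multiplicities:
  χ_A(x) = x^5

Step 2 — compute geometric multiplicities via the rank-nullity identity g(λ) = n − rank(A − λI):
  rank(A − (0)·I) = 1, so dim ker(A − (0)·I) = n − 1 = 4

Summary:
  λ = 0: algebraic multiplicity = 5, geometric multiplicity = 4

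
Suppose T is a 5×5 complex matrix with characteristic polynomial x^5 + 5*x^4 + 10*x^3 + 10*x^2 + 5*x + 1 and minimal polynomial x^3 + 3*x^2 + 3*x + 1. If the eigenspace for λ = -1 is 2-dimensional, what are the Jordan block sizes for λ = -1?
Block sizes for λ = -1: [3, 2]

Step 1 — from the characteristic polynomial, algebraic multiplicity of λ = -1 is 5. From dim ker(T − (-1)·I) = 2, there are exactly 2 Jordan blocks for λ = -1.
Step 2 — from the minimal polynomial, the factor (x + 1)^3 tells us the largest block for λ = -1 has size 3.
Step 3 — with total size 5, 2 blocks, and largest block 3, the block sizes (in nonincreasing order) are [3, 2].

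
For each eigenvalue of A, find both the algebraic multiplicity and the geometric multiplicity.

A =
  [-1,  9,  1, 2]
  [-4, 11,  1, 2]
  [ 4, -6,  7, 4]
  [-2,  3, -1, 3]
λ = 5: alg = 4, geom = 2

Step 1 — factor the characteristic polynomial to read off the algebraic multiplicities:
  χ_A(x) = (x - 5)^4

Step 2 — compute geometric multiplicities via the rank-nullity identity g(λ) = n − rank(A − λI):
  rank(A − (5)·I) = 2, so dim ker(A − (5)·I) = n − 2 = 2

Summary:
  λ = 5: algebraic multiplicity = 4, geometric multiplicity = 2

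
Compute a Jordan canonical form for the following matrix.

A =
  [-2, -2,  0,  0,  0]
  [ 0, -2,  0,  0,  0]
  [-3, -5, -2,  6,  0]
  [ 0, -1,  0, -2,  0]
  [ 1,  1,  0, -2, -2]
J_2(-2) ⊕ J_2(-2) ⊕ J_1(-2)

The characteristic polynomial is
  det(x·I − A) = x^5 + 10*x^4 + 40*x^3 + 80*x^2 + 80*x + 32 = (x + 2)^5

Eigenvalues and multiplicities (the geometric multiplicity of λ is n − rank(A − λI), which equals the number of Jordan blocks for λ):
  λ = -2: algebraic multiplicity = 5, geometric multiplicity = 3

Determining the block sizes for each eigenvalue:
  λ = -2: with am = 5 and gm = 3, the partition is not yet determined (e.g. several partitions of 5 into 3 parts exist). Let N = A − (-2)·I. Computing rank(N^1) = 2, rank(N^2) = 0; the number of blocks of size ≥ j is rank(N^{j−1}) − rank(N^j), giving [3, 2]. So we have 2 block(s) of size 2, 1 block(s) of size 1 → block sizes [2, 2, 1]

Assembling the blocks gives a Jordan form
J =
  [-2,  1,  0,  0,  0]
  [ 0, -2,  0,  0,  0]
  [ 0,  0, -2,  1,  0]
  [ 0,  0,  0, -2,  0]
  [ 0,  0,  0,  0, -2]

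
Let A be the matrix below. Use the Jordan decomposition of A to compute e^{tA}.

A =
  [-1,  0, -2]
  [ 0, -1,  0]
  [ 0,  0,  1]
e^{tA} =
  [exp(-t), 0, -exp(t) + exp(-t)]
  [0, exp(-t), 0]
  [0, 0, exp(t)]

Strategy: write A = P · J · P⁻¹ where J is a Jordan canonical form, so e^{tA} = P · e^{tJ} · P⁻¹, and e^{tJ} can be computed block-by-block.

A has Jordan form
J =
  [-1,  0, 0]
  [ 0, -1, 0]
  [ 0,  0, 1]
(up to reordering of blocks).

Per-block formulas:
  For a 1×1 block at λ = -1: exp(t · [-1]) = [e^(-1t)].
  For a 1×1 block at λ = 1: exp(t · [1]) = [e^(1t)].

After assembling e^{tJ} and conjugating by P, we get:

e^{tA} =
  [exp(-t), 0, -exp(t) + exp(-t)]
  [0, exp(-t), 0]
  [0, 0, exp(t)]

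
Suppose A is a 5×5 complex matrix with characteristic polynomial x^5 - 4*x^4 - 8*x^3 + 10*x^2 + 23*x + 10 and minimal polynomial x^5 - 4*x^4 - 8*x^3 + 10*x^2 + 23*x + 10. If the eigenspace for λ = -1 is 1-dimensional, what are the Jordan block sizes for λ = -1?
Block sizes for λ = -1: [3]

Step 1 — from the characteristic polynomial, algebraic multiplicity of λ = -1 is 3. From dim ker(A − (-1)·I) = 1, there are exactly 1 Jordan blocks for λ = -1.
Step 2 — from the minimal polynomial, the factor (x + 1)^3 tells us the largest block for λ = -1 has size 3.
Step 3 — with total size 3, 1 blocks, and largest block 3, the block sizes (in nonincreasing order) are [3].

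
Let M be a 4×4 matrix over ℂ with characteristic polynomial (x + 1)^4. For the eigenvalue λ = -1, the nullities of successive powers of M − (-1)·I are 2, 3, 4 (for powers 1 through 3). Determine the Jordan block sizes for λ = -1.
Block sizes for λ = -1: [3, 1]

From the dimensions of kernels of powers, the number of Jordan blocks of size at least j is d_j − d_{j−1} where d_j = dim ker(N^j) (with d_0 = 0). Computing the differences gives [2, 1, 1].
The number of blocks of size exactly k is (#blocks of size ≥ k) − (#blocks of size ≥ k + 1), so the partition is: 1 block(s) of size 1, 1 block(s) of size 3.
In nonincreasing order the block sizes are [3, 1].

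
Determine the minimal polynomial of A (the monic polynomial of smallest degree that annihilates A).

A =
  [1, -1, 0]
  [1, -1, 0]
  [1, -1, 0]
x^2

The characteristic polynomial is χ_A(x) = x^3, so the eigenvalues are known. The minimal polynomial is
  m_A(x) = Π_λ (x − λ)^{k_λ}
where k_λ is the size of the *largest* Jordan block for λ (equivalently, the smallest k with (A − λI)^k v = 0 for every generalised eigenvector v of λ).

  λ = 0: largest Jordan block has size 2, contributing (x − 0)^2

So m_A(x) = x^2 = x^2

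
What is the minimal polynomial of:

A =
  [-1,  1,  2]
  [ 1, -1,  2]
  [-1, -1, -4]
x^2 + 4*x + 4

The characteristic polynomial is χ_A(x) = (x + 2)^3, so the eigenvalues are known. The minimal polynomial is
  m_A(x) = Π_λ (x − λ)^{k_λ}
where k_λ is the size of the *largest* Jordan block for λ (equivalently, the smallest k with (A − λI)^k v = 0 for every generalised eigenvector v of λ).

  λ = -2: largest Jordan block has size 2, contributing (x + 2)^2

So m_A(x) = (x + 2)^2 = x^2 + 4*x + 4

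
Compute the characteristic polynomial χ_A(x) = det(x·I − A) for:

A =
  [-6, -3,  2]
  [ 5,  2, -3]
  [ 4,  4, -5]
x^3 + 9*x^2 + 27*x + 27

Expanding det(x·I − A) (e.g. by cofactor expansion or by noting that A is similar to its Jordan form J, which has the same characteristic polynomial as A) gives
  χ_A(x) = x^3 + 9*x^2 + 27*x + 27
which factors as (x + 3)^3. The eigenvalues (with algebraic multiplicities) are λ = -3 with multiplicity 3.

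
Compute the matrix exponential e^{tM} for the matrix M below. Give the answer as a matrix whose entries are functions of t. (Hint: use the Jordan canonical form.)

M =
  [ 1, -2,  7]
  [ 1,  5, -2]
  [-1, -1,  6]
e^{tM} =
  [-3*t*exp(4*t) + exp(4*t), -3*t^2*exp(4*t)/2 - 2*t*exp(4*t), -3*t^2*exp(4*t)/2 + 7*t*exp(4*t)]
  [t*exp(4*t), t^2*exp(4*t)/2 + t*exp(4*t) + exp(4*t), t^2*exp(4*t)/2 - 2*t*exp(4*t)]
  [-t*exp(4*t), -t^2*exp(4*t)/2 - t*exp(4*t), -t^2*exp(4*t)/2 + 2*t*exp(4*t) + exp(4*t)]

Strategy: write M = P · J · P⁻¹ where J is a Jordan canonical form, so e^{tM} = P · e^{tJ} · P⁻¹, and e^{tJ} can be computed block-by-block.

M has Jordan form
J =
  [4, 1, 0]
  [0, 4, 1]
  [0, 0, 4]
(up to reordering of blocks).

Per-block formulas:
  For a 3×3 Jordan block J_3(4): exp(t · J_3(4)) = e^(4t)·(I + t·N + (t^2/2)·N^2), where N is the 3×3 nilpotent shift.

After assembling e^{tJ} and conjugating by P, we get:

e^{tM} =
  [-3*t*exp(4*t) + exp(4*t), -3*t^2*exp(4*t)/2 - 2*t*exp(4*t), -3*t^2*exp(4*t)/2 + 7*t*exp(4*t)]
  [t*exp(4*t), t^2*exp(4*t)/2 + t*exp(4*t) + exp(4*t), t^2*exp(4*t)/2 - 2*t*exp(4*t)]
  [-t*exp(4*t), -t^2*exp(4*t)/2 - t*exp(4*t), -t^2*exp(4*t)/2 + 2*t*exp(4*t) + exp(4*t)]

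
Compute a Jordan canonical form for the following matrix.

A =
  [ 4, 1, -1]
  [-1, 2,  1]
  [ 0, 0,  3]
J_2(3) ⊕ J_1(3)

The characteristic polynomial is
  det(x·I − A) = x^3 - 9*x^2 + 27*x - 27 = (x - 3)^3

Eigenvalues and multiplicities (the geometric multiplicity of λ is n − rank(A − λI), which equals the number of Jordan blocks for λ):
  λ = 3: algebraic multiplicity = 3, geometric multiplicity = 2

Determining the block sizes for each eigenvalue:
  λ = 3: 2 blocks summing to 3 forces exactly one block of size 2 and the rest size 1 → block sizes [2, 1]

Assembling the blocks gives a Jordan form
J =
  [3, 1, 0]
  [0, 3, 0]
  [0, 0, 3]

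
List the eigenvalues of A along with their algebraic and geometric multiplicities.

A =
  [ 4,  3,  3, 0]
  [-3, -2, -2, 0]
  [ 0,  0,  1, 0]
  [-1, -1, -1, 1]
λ = 1: alg = 4, geom = 2

Step 1 — factor the characteristic polynomial to read off the algebraic multiplicities:
  χ_A(x) = (x - 1)^4

Step 2 — compute geometric multiplicities via the rank-nullity identity g(λ) = n − rank(A − λI):
  rank(A − (1)·I) = 2, so dim ker(A − (1)·I) = n − 2 = 2

Summary:
  λ = 1: algebraic multiplicity = 4, geometric multiplicity = 2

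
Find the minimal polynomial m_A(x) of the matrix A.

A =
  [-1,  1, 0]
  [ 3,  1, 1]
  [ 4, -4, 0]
x^3

The characteristic polynomial is χ_A(x) = x^3, so the eigenvalues are known. The minimal polynomial is
  m_A(x) = Π_λ (x − λ)^{k_λ}
where k_λ is the size of the *largest* Jordan block for λ (equivalently, the smallest k with (A − λI)^k v = 0 for every generalised eigenvector v of λ).

  λ = 0: largest Jordan block has size 3, contributing (x − 0)^3

So m_A(x) = x^3 = x^3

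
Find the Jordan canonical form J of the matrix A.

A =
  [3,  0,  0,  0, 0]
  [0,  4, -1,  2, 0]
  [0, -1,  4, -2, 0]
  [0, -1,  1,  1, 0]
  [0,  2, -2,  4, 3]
J_2(3) ⊕ J_1(3) ⊕ J_1(3) ⊕ J_1(3)

The characteristic polynomial is
  det(x·I − A) = x^5 - 15*x^4 + 90*x^3 - 270*x^2 + 405*x - 243 = (x - 3)^5

Eigenvalues and multiplicities (the geometric multiplicity of λ is n − rank(A − λI), which equals the number of Jordan blocks for λ):
  λ = 3: algebraic multiplicity = 5, geometric multiplicity = 4

Determining the block sizes for each eigenvalue:
  λ = 3: 4 blocks summing to 5 forces exactly one block of size 2 and the rest size 1 → block sizes [2, 1, 1, 1]

Assembling the blocks gives a Jordan form
J =
  [3, 1, 0, 0, 0]
  [0, 3, 0, 0, 0]
  [0, 0, 3, 0, 0]
  [0, 0, 0, 3, 0]
  [0, 0, 0, 0, 3]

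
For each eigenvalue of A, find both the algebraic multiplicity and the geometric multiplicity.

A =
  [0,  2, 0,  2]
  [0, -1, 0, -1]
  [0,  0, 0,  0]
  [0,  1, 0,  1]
λ = 0: alg = 4, geom = 3

Step 1 — factor the characteristic polynomial to read off the algebraic multiplicities:
  χ_A(x) = x^4

Step 2 — compute geometric multiplicities via the rank-nullity identity g(λ) = n − rank(A − λI):
  rank(A − (0)·I) = 1, so dim ker(A − (0)·I) = n − 1 = 3

Summary:
  λ = 0: algebraic multiplicity = 4, geometric multiplicity = 3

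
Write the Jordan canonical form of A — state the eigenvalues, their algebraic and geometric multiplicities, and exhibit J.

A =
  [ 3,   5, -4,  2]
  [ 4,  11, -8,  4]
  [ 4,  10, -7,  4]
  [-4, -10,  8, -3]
J_2(1) ⊕ J_1(1) ⊕ J_1(1)

The characteristic polynomial is
  det(x·I − A) = x^4 - 4*x^3 + 6*x^2 - 4*x + 1 = (x - 1)^4

Eigenvalues and multiplicities (the geometric multiplicity of λ is n − rank(A − λI), which equals the number of Jordan blocks for λ):
  λ = 1: algebraic multiplicity = 4, geometric multiplicity = 3

Determining the block sizes for each eigenvalue:
  λ = 1: 3 blocks summing to 4 forces exactly one block of size 2 and the rest size 1 → block sizes [2, 1, 1]

Assembling the blocks gives a Jordan form
J =
  [1, 1, 0, 0]
  [0, 1, 0, 0]
  [0, 0, 1, 0]
  [0, 0, 0, 1]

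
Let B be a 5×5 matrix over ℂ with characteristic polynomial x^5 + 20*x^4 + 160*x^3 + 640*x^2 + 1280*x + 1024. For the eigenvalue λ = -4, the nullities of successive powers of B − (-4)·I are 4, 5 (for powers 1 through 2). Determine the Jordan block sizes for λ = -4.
Block sizes for λ = -4: [2, 1, 1, 1]

From the dimensions of kernels of powers, the number of Jordan blocks of size at least j is d_j − d_{j−1} where d_j = dim ker(N^j) (with d_0 = 0). Computing the differences gives [4, 1].
The number of blocks of size exactly k is (#blocks of size ≥ k) − (#blocks of size ≥ k + 1), so the partition is: 3 block(s) of size 1, 1 block(s) of size 2.
In nonincreasing order the block sizes are [2, 1, 1, 1].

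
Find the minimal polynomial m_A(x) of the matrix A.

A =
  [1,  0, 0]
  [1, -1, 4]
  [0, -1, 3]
x^3 - 3*x^2 + 3*x - 1

The characteristic polynomial is χ_A(x) = (x - 1)^3, so the eigenvalues are known. The minimal polynomial is
  m_A(x) = Π_λ (x − λ)^{k_λ}
where k_λ is the size of the *largest* Jordan block for λ (equivalently, the smallest k with (A − λI)^k v = 0 for every generalised eigenvector v of λ).

  λ = 1: largest Jordan block has size 3, contributing (x − 1)^3

So m_A(x) = (x - 1)^3 = x^3 - 3*x^2 + 3*x - 1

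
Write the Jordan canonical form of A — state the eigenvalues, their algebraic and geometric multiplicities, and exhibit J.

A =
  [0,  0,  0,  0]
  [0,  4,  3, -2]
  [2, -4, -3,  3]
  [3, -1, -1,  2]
J_1(0) ⊕ J_3(1)

The characteristic polynomial is
  det(x·I − A) = x^4 - 3*x^3 + 3*x^2 - x = x*(x - 1)^3

Eigenvalues and multiplicities (the geometric multiplicity of λ is n − rank(A − λI), which equals the number of Jordan blocks for λ):
  λ = 0: algebraic multiplicity = 1, geometric multiplicity = 1
  λ = 1: algebraic multiplicity = 3, geometric multiplicity = 1

Determining the block sizes for each eigenvalue:
  λ = 0: one block (gm = 1), so the single block has size am = 1 → block sizes [1]
  λ = 1: one block (gm = 1), so the single block has size am = 3 → block sizes [3]

Assembling the blocks gives a Jordan form
J =
  [0, 0, 0, 0]
  [0, 1, 1, 0]
  [0, 0, 1, 1]
  [0, 0, 0, 1]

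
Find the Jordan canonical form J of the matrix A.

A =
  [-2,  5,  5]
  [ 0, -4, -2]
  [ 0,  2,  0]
J_2(-2) ⊕ J_1(-2)

The characteristic polynomial is
  det(x·I − A) = x^3 + 6*x^2 + 12*x + 8 = (x + 2)^3

Eigenvalues and multiplicities (the geometric multiplicity of λ is n − rank(A − λI), which equals the number of Jordan blocks for λ):
  λ = -2: algebraic multiplicity = 3, geometric multiplicity = 2

Determining the block sizes for each eigenvalue:
  λ = -2: 2 blocks summing to 3 forces exactly one block of size 2 and the rest size 1 → block sizes [2, 1]

Assembling the blocks gives a Jordan form
J =
  [-2,  1,  0]
  [ 0, -2,  0]
  [ 0,  0, -2]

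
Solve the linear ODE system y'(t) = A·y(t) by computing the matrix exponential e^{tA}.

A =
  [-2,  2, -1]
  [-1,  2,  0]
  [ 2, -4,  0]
e^{tA} =
  [1 - 2*t, 2*t^2 + 2*t, t^2 - t]
  [-t, t^2 + 2*t + 1, t^2/2]
  [2*t, -2*t^2 - 4*t, 1 - t^2]

Strategy: write A = P · J · P⁻¹ where J is a Jordan canonical form, so e^{tA} = P · e^{tJ} · P⁻¹, and e^{tJ} can be computed block-by-block.

A has Jordan form
J =
  [0, 1, 0]
  [0, 0, 1]
  [0, 0, 0]
(up to reordering of blocks).

Per-block formulas:
  For a 3×3 Jordan block J_3(0): exp(t · J_3(0)) = e^(0t)·(I + t·N + (t^2/2)·N^2), where N is the 3×3 nilpotent shift.

After assembling e^{tJ} and conjugating by P, we get:

e^{tA} =
  [1 - 2*t, 2*t^2 + 2*t, t^2 - t]
  [-t, t^2 + 2*t + 1, t^2/2]
  [2*t, -2*t^2 - 4*t, 1 - t^2]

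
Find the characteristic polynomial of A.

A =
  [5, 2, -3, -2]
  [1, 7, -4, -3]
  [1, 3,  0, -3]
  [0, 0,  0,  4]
x^4 - 16*x^3 + 96*x^2 - 256*x + 256

Expanding det(x·I − A) (e.g. by cofactor expansion or by noting that A is similar to its Jordan form J, which has the same characteristic polynomial as A) gives
  χ_A(x) = x^4 - 16*x^3 + 96*x^2 - 256*x + 256
which factors as (x - 4)^4. The eigenvalues (with algebraic multiplicities) are λ = 4 with multiplicity 4.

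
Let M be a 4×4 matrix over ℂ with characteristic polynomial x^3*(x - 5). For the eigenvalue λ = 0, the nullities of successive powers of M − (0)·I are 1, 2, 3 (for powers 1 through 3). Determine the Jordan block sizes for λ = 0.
Block sizes for λ = 0: [3]

From the dimensions of kernels of powers, the number of Jordan blocks of size at least j is d_j − d_{j−1} where d_j = dim ker(N^j) (with d_0 = 0). Computing the differences gives [1, 1, 1].
The number of blocks of size exactly k is (#blocks of size ≥ k) − (#blocks of size ≥ k + 1), so the partition is: 1 block(s) of size 3.
In nonincreasing order the block sizes are [3].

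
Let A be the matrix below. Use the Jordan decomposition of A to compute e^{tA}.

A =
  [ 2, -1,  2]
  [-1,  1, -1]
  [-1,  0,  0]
e^{tA} =
  [t*exp(t) + exp(t), -t^2*exp(t)/2 - t*exp(t), t^2*exp(t)/2 + 2*t*exp(t)]
  [-t*exp(t), t^2*exp(t)/2 + exp(t), -t^2*exp(t)/2 - t*exp(t)]
  [-t*exp(t), t^2*exp(t)/2, -t^2*exp(t)/2 - t*exp(t) + exp(t)]

Strategy: write A = P · J · P⁻¹ where J is a Jordan canonical form, so e^{tA} = P · e^{tJ} · P⁻¹, and e^{tJ} can be computed block-by-block.

A has Jordan form
J =
  [1, 1, 0]
  [0, 1, 1]
  [0, 0, 1]
(up to reordering of blocks).

Per-block formulas:
  For a 3×3 Jordan block J_3(1): exp(t · J_3(1)) = e^(1t)·(I + t·N + (t^2/2)·N^2), where N is the 3×3 nilpotent shift.

After assembling e^{tJ} and conjugating by P, we get:

e^{tA} =
  [t*exp(t) + exp(t), -t^2*exp(t)/2 - t*exp(t), t^2*exp(t)/2 + 2*t*exp(t)]
  [-t*exp(t), t^2*exp(t)/2 + exp(t), -t^2*exp(t)/2 - t*exp(t)]
  [-t*exp(t), t^2*exp(t)/2, -t^2*exp(t)/2 - t*exp(t) + exp(t)]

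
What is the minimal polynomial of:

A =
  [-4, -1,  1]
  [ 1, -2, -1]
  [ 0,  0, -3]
x^2 + 6*x + 9

The characteristic polynomial is χ_A(x) = (x + 3)^3, so the eigenvalues are known. The minimal polynomial is
  m_A(x) = Π_λ (x − λ)^{k_λ}
where k_λ is the size of the *largest* Jordan block for λ (equivalently, the smallest k with (A − λI)^k v = 0 for every generalised eigenvector v of λ).

  λ = -3: largest Jordan block has size 2, contributing (x + 3)^2

So m_A(x) = (x + 3)^2 = x^2 + 6*x + 9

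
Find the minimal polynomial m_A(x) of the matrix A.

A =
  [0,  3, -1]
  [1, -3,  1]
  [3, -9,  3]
x^3

The characteristic polynomial is χ_A(x) = x^3, so the eigenvalues are known. The minimal polynomial is
  m_A(x) = Π_λ (x − λ)^{k_λ}
where k_λ is the size of the *largest* Jordan block for λ (equivalently, the smallest k with (A − λI)^k v = 0 for every generalised eigenvector v of λ).

  λ = 0: largest Jordan block has size 3, contributing (x − 0)^3

So m_A(x) = x^3 = x^3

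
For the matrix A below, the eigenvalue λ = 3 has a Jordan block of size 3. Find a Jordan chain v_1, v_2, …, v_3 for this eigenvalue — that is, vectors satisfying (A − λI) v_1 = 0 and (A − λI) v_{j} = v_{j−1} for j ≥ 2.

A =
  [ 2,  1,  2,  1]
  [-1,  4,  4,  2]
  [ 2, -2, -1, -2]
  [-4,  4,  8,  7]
A Jordan chain for λ = 3 of length 3:
v_1 = (2, 2, -4, 8)ᵀ
v_2 = (2, 4, -4, 8)ᵀ
v_3 = (0, 0, 1, 0)ᵀ

Let N = A − (3)·I. We want v_3 with N^3 v_3 = 0 but N^2 v_3 ≠ 0; then v_{j-1} := N · v_j for j = 3, …, 2.

Pick v_3 = (0, 0, 1, 0)ᵀ.
Then v_2 = N · v_3 = (2, 4, -4, 8)ᵀ.
Then v_1 = N · v_2 = (2, 2, -4, 8)ᵀ.

Sanity check: (A − (3)·I) v_1 = (0, 0, 0, 0)ᵀ = 0. ✓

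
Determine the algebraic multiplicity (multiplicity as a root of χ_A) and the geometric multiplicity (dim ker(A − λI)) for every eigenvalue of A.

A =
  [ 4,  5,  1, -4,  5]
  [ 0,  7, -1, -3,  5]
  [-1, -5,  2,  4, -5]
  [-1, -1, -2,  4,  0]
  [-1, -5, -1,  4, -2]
λ = 3: alg = 5, geom = 3

Step 1 — factor the characteristic polynomial to read off the algebraic multiplicities:
  χ_A(x) = (x - 3)^5

Step 2 — compute geometric multiplicities via the rank-nullity identity g(λ) = n − rank(A − λI):
  rank(A − (3)·I) = 2, so dim ker(A − (3)·I) = n − 2 = 3

Summary:
  λ = 3: algebraic multiplicity = 5, geometric multiplicity = 3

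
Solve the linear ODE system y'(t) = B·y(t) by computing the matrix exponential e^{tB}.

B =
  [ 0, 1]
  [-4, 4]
e^{tB} =
  [-2*t*exp(2*t) + exp(2*t), t*exp(2*t)]
  [-4*t*exp(2*t), 2*t*exp(2*t) + exp(2*t)]

Strategy: write B = P · J · P⁻¹ where J is a Jordan canonical form, so e^{tB} = P · e^{tJ} · P⁻¹, and e^{tJ} can be computed block-by-block.

B has Jordan form
J =
  [2, 1]
  [0, 2]
(up to reordering of blocks).

Per-block formulas:
  For a 2×2 Jordan block J_2(2): exp(t · J_2(2)) = e^(2t)·(I + t·N), where N is the 2×2 nilpotent shift.

After assembling e^{tJ} and conjugating by P, we get:

e^{tB} =
  [-2*t*exp(2*t) + exp(2*t), t*exp(2*t)]
  [-4*t*exp(2*t), 2*t*exp(2*t) + exp(2*t)]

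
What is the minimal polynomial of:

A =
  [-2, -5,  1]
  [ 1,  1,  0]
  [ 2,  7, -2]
x^3 + 3*x^2 + 3*x + 1

The characteristic polynomial is χ_A(x) = (x + 1)^3, so the eigenvalues are known. The minimal polynomial is
  m_A(x) = Π_λ (x − λ)^{k_λ}
where k_λ is the size of the *largest* Jordan block for λ (equivalently, the smallest k with (A − λI)^k v = 0 for every generalised eigenvector v of λ).

  λ = -1: largest Jordan block has size 3, contributing (x + 1)^3

So m_A(x) = (x + 1)^3 = x^3 + 3*x^2 + 3*x + 1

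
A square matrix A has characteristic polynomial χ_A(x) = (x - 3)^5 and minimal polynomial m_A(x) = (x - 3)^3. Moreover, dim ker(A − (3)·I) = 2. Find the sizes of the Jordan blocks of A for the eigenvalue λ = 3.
Block sizes for λ = 3: [3, 2]

Step 1 — from the characteristic polynomial, algebraic multiplicity of λ = 3 is 5. From dim ker(A − (3)·I) = 2, there are exactly 2 Jordan blocks for λ = 3.
Step 2 — from the minimal polynomial, the factor (x − 3)^3 tells us the largest block for λ = 3 has size 3.
Step 3 — with total size 5, 2 blocks, and largest block 3, the block sizes (in nonincreasing order) are [3, 2].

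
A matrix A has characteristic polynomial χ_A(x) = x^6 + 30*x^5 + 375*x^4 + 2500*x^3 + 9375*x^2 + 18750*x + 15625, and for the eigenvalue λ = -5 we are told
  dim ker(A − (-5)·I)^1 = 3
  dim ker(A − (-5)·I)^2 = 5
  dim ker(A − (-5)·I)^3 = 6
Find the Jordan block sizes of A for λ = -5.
Block sizes for λ = -5: [3, 2, 1]

From the dimensions of kernels of powers, the number of Jordan blocks of size at least j is d_j − d_{j−1} where d_j = dim ker(N^j) (with d_0 = 0). Computing the differences gives [3, 2, 1].
The number of blocks of size exactly k is (#blocks of size ≥ k) − (#blocks of size ≥ k + 1), so the partition is: 1 block(s) of size 1, 1 block(s) of size 2, 1 block(s) of size 3.
In nonincreasing order the block sizes are [3, 2, 1].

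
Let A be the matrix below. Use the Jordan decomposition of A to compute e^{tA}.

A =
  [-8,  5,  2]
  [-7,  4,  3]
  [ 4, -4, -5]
e^{tA} =
  [-t^2*exp(-3*t) - 5*t*exp(-3*t) + exp(-3*t), t^2*exp(-3*t) + 5*t*exp(-3*t), t^2*exp(-3*t)/2 + 2*t*exp(-3*t)]
  [-t^2*exp(-3*t) - 7*t*exp(-3*t), t^2*exp(-3*t) + 7*t*exp(-3*t) + exp(-3*t), t^2*exp(-3*t)/2 + 3*t*exp(-3*t)]
  [4*t*exp(-3*t), -4*t*exp(-3*t), -2*t*exp(-3*t) + exp(-3*t)]

Strategy: write A = P · J · P⁻¹ where J is a Jordan canonical form, so e^{tA} = P · e^{tJ} · P⁻¹, and e^{tJ} can be computed block-by-block.

A has Jordan form
J =
  [-3,  1,  0]
  [ 0, -3,  1]
  [ 0,  0, -3]
(up to reordering of blocks).

Per-block formulas:
  For a 3×3 Jordan block J_3(-3): exp(t · J_3(-3)) = e^(-3t)·(I + t·N + (t^2/2)·N^2), where N is the 3×3 nilpotent shift.

After assembling e^{tJ} and conjugating by P, we get:

e^{tA} =
  [-t^2*exp(-3*t) - 5*t*exp(-3*t) + exp(-3*t), t^2*exp(-3*t) + 5*t*exp(-3*t), t^2*exp(-3*t)/2 + 2*t*exp(-3*t)]
  [-t^2*exp(-3*t) - 7*t*exp(-3*t), t^2*exp(-3*t) + 7*t*exp(-3*t) + exp(-3*t), t^2*exp(-3*t)/2 + 3*t*exp(-3*t)]
  [4*t*exp(-3*t), -4*t*exp(-3*t), -2*t*exp(-3*t) + exp(-3*t)]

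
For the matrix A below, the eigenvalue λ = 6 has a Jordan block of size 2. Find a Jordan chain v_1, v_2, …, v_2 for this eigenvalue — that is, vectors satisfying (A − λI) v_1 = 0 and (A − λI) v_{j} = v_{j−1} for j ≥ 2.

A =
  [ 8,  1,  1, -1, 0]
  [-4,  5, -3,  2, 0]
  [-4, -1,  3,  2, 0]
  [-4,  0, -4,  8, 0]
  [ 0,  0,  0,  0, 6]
A Jordan chain for λ = 6 of length 2:
v_1 = (2, -4, -4, -4, 0)ᵀ
v_2 = (1, 0, 0, 0, 0)ᵀ

Let N = A − (6)·I. We want v_2 with N^2 v_2 = 0 but N^1 v_2 ≠ 0; then v_{j-1} := N · v_j for j = 2, …, 2.

Pick v_2 = (1, 0, 0, 0, 0)ᵀ.
Then v_1 = N · v_2 = (2, -4, -4, -4, 0)ᵀ.

Sanity check: (A − (6)·I) v_1 = (0, 0, 0, 0, 0)ᵀ = 0. ✓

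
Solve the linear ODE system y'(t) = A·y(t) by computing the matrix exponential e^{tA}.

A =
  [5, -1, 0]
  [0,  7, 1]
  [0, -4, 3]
e^{tA} =
  [exp(5*t), -t^2*exp(5*t) - t*exp(5*t), -t^2*exp(5*t)/2]
  [0, 2*t*exp(5*t) + exp(5*t), t*exp(5*t)]
  [0, -4*t*exp(5*t), -2*t*exp(5*t) + exp(5*t)]

Strategy: write A = P · J · P⁻¹ where J is a Jordan canonical form, so e^{tA} = P · e^{tJ} · P⁻¹, and e^{tJ} can be computed block-by-block.

A has Jordan form
J =
  [5, 1, 0]
  [0, 5, 1]
  [0, 0, 5]
(up to reordering of blocks).

Per-block formulas:
  For a 3×3 Jordan block J_3(5): exp(t · J_3(5)) = e^(5t)·(I + t·N + (t^2/2)·N^2), where N is the 3×3 nilpotent shift.

After assembling e^{tJ} and conjugating by P, we get:

e^{tA} =
  [exp(5*t), -t^2*exp(5*t) - t*exp(5*t), -t^2*exp(5*t)/2]
  [0, 2*t*exp(5*t) + exp(5*t), t*exp(5*t)]
  [0, -4*t*exp(5*t), -2*t*exp(5*t) + exp(5*t)]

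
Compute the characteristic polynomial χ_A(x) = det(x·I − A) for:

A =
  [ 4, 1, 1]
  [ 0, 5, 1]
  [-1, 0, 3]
x^3 - 12*x^2 + 48*x - 64

Expanding det(x·I − A) (e.g. by cofactor expansion or by noting that A is similar to its Jordan form J, which has the same characteristic polynomial as A) gives
  χ_A(x) = x^3 - 12*x^2 + 48*x - 64
which factors as (x - 4)^3. The eigenvalues (with algebraic multiplicities) are λ = 4 with multiplicity 3.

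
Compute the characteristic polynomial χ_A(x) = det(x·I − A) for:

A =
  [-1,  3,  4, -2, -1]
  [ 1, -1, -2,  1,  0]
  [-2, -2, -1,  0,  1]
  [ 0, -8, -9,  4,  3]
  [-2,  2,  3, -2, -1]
x^5

Expanding det(x·I − A) (e.g. by cofactor expansion or by noting that A is similar to its Jordan form J, which has the same characteristic polynomial as A) gives
  χ_A(x) = x^5
which factors as x^5. The eigenvalues (with algebraic multiplicities) are λ = 0 with multiplicity 5.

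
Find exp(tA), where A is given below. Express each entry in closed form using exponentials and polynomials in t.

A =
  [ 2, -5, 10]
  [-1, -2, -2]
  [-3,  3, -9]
e^{tA} =
  [5*t*exp(-3*t) + exp(-3*t), -5*t*exp(-3*t), 10*t*exp(-3*t)]
  [-t*exp(-3*t), t*exp(-3*t) + exp(-3*t), -2*t*exp(-3*t)]
  [-3*t*exp(-3*t), 3*t*exp(-3*t), -6*t*exp(-3*t) + exp(-3*t)]

Strategy: write A = P · J · P⁻¹ where J is a Jordan canonical form, so e^{tA} = P · e^{tJ} · P⁻¹, and e^{tJ} can be computed block-by-block.

A has Jordan form
J =
  [-3,  1,  0]
  [ 0, -3,  0]
  [ 0,  0, -3]
(up to reordering of blocks).

Per-block formulas:
  For a 1×1 block at λ = -3: exp(t · [-3]) = [e^(-3t)].
  For a 2×2 Jordan block J_2(-3): exp(t · J_2(-3)) = e^(-3t)·(I + t·N), where N is the 2×2 nilpotent shift.

After assembling e^{tJ} and conjugating by P, we get:

e^{tA} =
  [5*t*exp(-3*t) + exp(-3*t), -5*t*exp(-3*t), 10*t*exp(-3*t)]
  [-t*exp(-3*t), t*exp(-3*t) + exp(-3*t), -2*t*exp(-3*t)]
  [-3*t*exp(-3*t), 3*t*exp(-3*t), -6*t*exp(-3*t) + exp(-3*t)]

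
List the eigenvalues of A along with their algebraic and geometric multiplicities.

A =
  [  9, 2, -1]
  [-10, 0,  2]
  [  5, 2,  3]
λ = 4: alg = 3, geom = 2

Step 1 — factor the characteristic polynomial to read off the algebraic multiplicities:
  χ_A(x) = (x - 4)^3

Step 2 — compute geometric multiplicities via the rank-nullity identity g(λ) = n − rank(A − λI):
  rank(A − (4)·I) = 1, so dim ker(A − (4)·I) = n − 1 = 2

Summary:
  λ = 4: algebraic multiplicity = 3, geometric multiplicity = 2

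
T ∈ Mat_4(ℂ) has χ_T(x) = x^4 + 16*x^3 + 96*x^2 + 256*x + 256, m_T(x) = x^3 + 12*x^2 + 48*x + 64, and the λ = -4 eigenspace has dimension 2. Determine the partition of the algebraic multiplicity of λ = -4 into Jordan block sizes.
Block sizes for λ = -4: [3, 1]

Step 1 — from the characteristic polynomial, algebraic multiplicity of λ = -4 is 4. From dim ker(T − (-4)·I) = 2, there are exactly 2 Jordan blocks for λ = -4.
Step 2 — from the minimal polynomial, the factor (x + 4)^3 tells us the largest block for λ = -4 has size 3.
Step 3 — with total size 4, 2 blocks, and largest block 3, the block sizes (in nonincreasing order) are [3, 1].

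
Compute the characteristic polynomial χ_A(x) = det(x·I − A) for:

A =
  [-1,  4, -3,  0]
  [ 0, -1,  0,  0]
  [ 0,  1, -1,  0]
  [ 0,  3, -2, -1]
x^4 + 4*x^3 + 6*x^2 + 4*x + 1

Expanding det(x·I − A) (e.g. by cofactor expansion or by noting that A is similar to its Jordan form J, which has the same characteristic polynomial as A) gives
  χ_A(x) = x^4 + 4*x^3 + 6*x^2 + 4*x + 1
which factors as (x + 1)^4. The eigenvalues (with algebraic multiplicities) are λ = -1 with multiplicity 4.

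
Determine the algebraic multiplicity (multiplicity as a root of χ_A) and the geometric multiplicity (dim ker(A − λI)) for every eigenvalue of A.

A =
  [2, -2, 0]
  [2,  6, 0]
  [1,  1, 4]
λ = 4: alg = 3, geom = 2

Step 1 — factor the characteristic polynomial to read off the algebraic multiplicities:
  χ_A(x) = (x - 4)^3

Step 2 — compute geometric multiplicities via the rank-nullity identity g(λ) = n − rank(A − λI):
  rank(A − (4)·I) = 1, so dim ker(A − (4)·I) = n − 1 = 2

Summary:
  λ = 4: algebraic multiplicity = 3, geometric multiplicity = 2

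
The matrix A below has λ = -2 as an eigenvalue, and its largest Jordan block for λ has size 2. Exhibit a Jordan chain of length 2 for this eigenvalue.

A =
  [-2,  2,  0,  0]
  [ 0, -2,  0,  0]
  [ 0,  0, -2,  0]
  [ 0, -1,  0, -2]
A Jordan chain for λ = -2 of length 2:
v_1 = (2, 0, 0, -1)ᵀ
v_2 = (0, 1, 0, 0)ᵀ

Let N = A − (-2)·I. We want v_2 with N^2 v_2 = 0 but N^1 v_2 ≠ 0; then v_{j-1} := N · v_j for j = 2, …, 2.

Pick v_2 = (0, 1, 0, 0)ᵀ.
Then v_1 = N · v_2 = (2, 0, 0, -1)ᵀ.

Sanity check: (A − (-2)·I) v_1 = (0, 0, 0, 0)ᵀ = 0. ✓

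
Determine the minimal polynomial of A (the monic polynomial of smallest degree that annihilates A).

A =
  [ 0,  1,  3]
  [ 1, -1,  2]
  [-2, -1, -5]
x^3 + 6*x^2 + 12*x + 8

The characteristic polynomial is χ_A(x) = (x + 2)^3, so the eigenvalues are known. The minimal polynomial is
  m_A(x) = Π_λ (x − λ)^{k_λ}
where k_λ is the size of the *largest* Jordan block for λ (equivalently, the smallest k with (A − λI)^k v = 0 for every generalised eigenvector v of λ).

  λ = -2: largest Jordan block has size 3, contributing (x + 2)^3

So m_A(x) = (x + 2)^3 = x^3 + 6*x^2 + 12*x + 8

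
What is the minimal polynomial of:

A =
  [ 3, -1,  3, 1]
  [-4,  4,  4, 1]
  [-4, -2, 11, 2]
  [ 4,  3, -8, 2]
x^2 - 10*x + 25

The characteristic polynomial is χ_A(x) = (x - 5)^4, so the eigenvalues are known. The minimal polynomial is
  m_A(x) = Π_λ (x − λ)^{k_λ}
where k_λ is the size of the *largest* Jordan block for λ (equivalently, the smallest k with (A − λI)^k v = 0 for every generalised eigenvector v of λ).

  λ = 5: largest Jordan block has size 2, contributing (x − 5)^2

So m_A(x) = (x - 5)^2 = x^2 - 10*x + 25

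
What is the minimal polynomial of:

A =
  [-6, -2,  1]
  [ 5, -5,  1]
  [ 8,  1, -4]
x^3 + 15*x^2 + 75*x + 125

The characteristic polynomial is χ_A(x) = (x + 5)^3, so the eigenvalues are known. The minimal polynomial is
  m_A(x) = Π_λ (x − λ)^{k_λ}
where k_λ is the size of the *largest* Jordan block for λ (equivalently, the smallest k with (A − λI)^k v = 0 for every generalised eigenvector v of λ).

  λ = -5: largest Jordan block has size 3, contributing (x + 5)^3

So m_A(x) = (x + 5)^3 = x^3 + 15*x^2 + 75*x + 125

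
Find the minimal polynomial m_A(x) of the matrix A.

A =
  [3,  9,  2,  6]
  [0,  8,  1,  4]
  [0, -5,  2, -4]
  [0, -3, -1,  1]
x^4 - 14*x^3 + 72*x^2 - 162*x + 135

The characteristic polynomial is χ_A(x) = (x - 5)*(x - 3)^3, so the eigenvalues are known. The minimal polynomial is
  m_A(x) = Π_λ (x − λ)^{k_λ}
where k_λ is the size of the *largest* Jordan block for λ (equivalently, the smallest k with (A − λI)^k v = 0 for every generalised eigenvector v of λ).

  λ = 3: largest Jordan block has size 3, contributing (x − 3)^3
  λ = 5: largest Jordan block has size 1, contributing (x − 5)

So m_A(x) = (x - 5)*(x - 3)^3 = x^4 - 14*x^3 + 72*x^2 - 162*x + 135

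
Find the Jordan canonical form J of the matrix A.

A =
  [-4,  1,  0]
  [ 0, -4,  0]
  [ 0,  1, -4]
J_2(-4) ⊕ J_1(-4)

The characteristic polynomial is
  det(x·I − A) = x^3 + 12*x^2 + 48*x + 64 = (x + 4)^3

Eigenvalues and multiplicities (the geometric multiplicity of λ is n − rank(A − λI), which equals the number of Jordan blocks for λ):
  λ = -4: algebraic multiplicity = 3, geometric multiplicity = 2

Determining the block sizes for each eigenvalue:
  λ = -4: 2 blocks summing to 3 forces exactly one block of size 2 and the rest size 1 → block sizes [2, 1]

Assembling the blocks gives a Jordan form
J =
  [-4,  1,  0]
  [ 0, -4,  0]
  [ 0,  0, -4]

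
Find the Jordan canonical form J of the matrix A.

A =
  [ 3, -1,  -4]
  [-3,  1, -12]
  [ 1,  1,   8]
J_2(4) ⊕ J_1(4)

The characteristic polynomial is
  det(x·I − A) = x^3 - 12*x^2 + 48*x - 64 = (x - 4)^3

Eigenvalues and multiplicities (the geometric multiplicity of λ is n − rank(A − λI), which equals the number of Jordan blocks for λ):
  λ = 4: algebraic multiplicity = 3, geometric multiplicity = 2

Determining the block sizes for each eigenvalue:
  λ = 4: 2 blocks summing to 3 forces exactly one block of size 2 and the rest size 1 → block sizes [2, 1]

Assembling the blocks gives a Jordan form
J =
  [4, 1, 0]
  [0, 4, 0]
  [0, 0, 4]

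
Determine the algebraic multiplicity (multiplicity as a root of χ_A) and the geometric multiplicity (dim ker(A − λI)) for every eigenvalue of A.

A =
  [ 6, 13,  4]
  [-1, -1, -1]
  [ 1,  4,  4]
λ = 3: alg = 3, geom = 1

Step 1 — factor the characteristic polynomial to read off the algebraic multiplicities:
  χ_A(x) = (x - 3)^3

Step 2 — compute geometric multiplicities via the rank-nullity identity g(λ) = n − rank(A − λI):
  rank(A − (3)·I) = 2, so dim ker(A − (3)·I) = n − 2 = 1

Summary:
  λ = 3: algebraic multiplicity = 3, geometric multiplicity = 1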